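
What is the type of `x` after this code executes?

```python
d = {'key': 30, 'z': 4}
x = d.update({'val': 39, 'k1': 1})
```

dict.update() returns None

NoneType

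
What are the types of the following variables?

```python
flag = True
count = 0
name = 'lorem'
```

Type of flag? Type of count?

flag is assigned the constant True, which has type bool; count is assigned a bare integer (no decimal point), so it is an int

bool, int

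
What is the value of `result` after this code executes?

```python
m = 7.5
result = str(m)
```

m = 7.5; result = '7.5'

'7.5'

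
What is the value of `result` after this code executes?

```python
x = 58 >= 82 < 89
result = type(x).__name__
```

x is bool; result = 'bool'

'bool'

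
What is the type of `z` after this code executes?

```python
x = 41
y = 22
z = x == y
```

Equality comparison returns bool

bool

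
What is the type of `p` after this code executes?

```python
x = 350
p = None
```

None has type NoneType

NoneType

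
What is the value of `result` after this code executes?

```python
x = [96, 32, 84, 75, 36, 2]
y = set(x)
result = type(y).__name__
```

x is list; y is set; result = 'set'

'set'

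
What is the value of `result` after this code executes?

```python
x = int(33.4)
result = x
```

x = 33; result = 33

33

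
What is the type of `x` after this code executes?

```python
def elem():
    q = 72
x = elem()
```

Function without return returns None

NoneType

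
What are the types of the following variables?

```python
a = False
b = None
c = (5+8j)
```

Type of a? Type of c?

a is assigned the constant False, which has type bool; c is assigned (5+8j), an int plus an imaginary literal (j suffix), which evaluates to complex

bool, complex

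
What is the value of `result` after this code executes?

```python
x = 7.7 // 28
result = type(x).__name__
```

x is float; result = 'float'

'float'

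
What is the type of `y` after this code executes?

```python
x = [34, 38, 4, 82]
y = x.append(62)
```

list.append() returns None (mutates in place)

NoneType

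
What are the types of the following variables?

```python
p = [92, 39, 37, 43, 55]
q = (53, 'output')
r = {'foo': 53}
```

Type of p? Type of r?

p is assigned a list literal (square brackets); r is assigned a dict literal ({key: value})

list, dict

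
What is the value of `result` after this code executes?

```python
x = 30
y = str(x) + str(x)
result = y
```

x = 30; y = '3030'; result = '3030'

'3030'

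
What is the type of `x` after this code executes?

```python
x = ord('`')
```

ord() returns int (code point)

int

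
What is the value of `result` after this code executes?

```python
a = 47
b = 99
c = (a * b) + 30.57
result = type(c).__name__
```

a is int; b is int; c is float; result = 'float'

'float'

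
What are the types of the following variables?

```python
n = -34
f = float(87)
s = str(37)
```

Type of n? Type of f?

n is assigned a bare integer (no decimal point), so it is an int; f is assigned the result of calling float(), which returns a float

int, float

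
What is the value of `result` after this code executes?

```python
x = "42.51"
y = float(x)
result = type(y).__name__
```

x is str; y is float; result = 'float'

'float'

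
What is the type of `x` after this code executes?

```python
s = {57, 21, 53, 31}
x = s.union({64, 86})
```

set.union() returns a new set

set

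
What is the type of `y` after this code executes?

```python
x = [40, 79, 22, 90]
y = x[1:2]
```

Slicing a list returns a list

list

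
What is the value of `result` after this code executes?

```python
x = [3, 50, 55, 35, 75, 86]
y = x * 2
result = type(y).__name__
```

x is list; y is list; result = 'list'

'list'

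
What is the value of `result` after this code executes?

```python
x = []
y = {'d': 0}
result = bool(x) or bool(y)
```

x = []; y = {'d': 0}; result = True

True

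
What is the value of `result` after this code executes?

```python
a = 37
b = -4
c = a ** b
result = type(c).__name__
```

a is int; b is int; c is float; result = 'float'

'float'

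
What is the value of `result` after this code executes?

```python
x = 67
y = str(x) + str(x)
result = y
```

x = 67; y = '6767'; result = '6767'

'6767'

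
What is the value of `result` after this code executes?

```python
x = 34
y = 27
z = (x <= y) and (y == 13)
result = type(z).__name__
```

x is int; y is int; z is bool; result = 'bool'

'bool'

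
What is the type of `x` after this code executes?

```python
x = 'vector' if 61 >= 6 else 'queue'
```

Both branches of conditional are str

str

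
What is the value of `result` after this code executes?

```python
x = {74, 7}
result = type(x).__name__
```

x is set; result = 'set'

'set'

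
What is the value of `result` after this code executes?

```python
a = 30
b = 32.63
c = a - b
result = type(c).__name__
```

a is int; b is float; c is float; result = 'float'

'float'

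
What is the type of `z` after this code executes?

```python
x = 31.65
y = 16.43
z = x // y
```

float // float = float

float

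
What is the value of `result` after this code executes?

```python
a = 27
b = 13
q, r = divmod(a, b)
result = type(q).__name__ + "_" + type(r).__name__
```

a is int; b is int; q is int; r is int; result = 'int_int'

'int_int'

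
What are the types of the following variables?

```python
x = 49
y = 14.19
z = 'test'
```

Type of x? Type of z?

x is assigned a bare integer (no decimal point), so it is an int; z is assigned a quoted string literal, so it is a str

int, str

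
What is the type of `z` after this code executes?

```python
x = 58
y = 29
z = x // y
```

int // int = int

int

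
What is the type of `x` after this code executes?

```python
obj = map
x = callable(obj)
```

callable() returns bool

bool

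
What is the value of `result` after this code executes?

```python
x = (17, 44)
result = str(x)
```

x = (17, 44); result = '(17, 44)'

'(17, 44)'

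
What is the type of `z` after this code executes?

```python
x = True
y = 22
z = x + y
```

bool + int = int (bool is subclass of int)

int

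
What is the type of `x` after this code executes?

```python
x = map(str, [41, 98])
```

map() returns a map object

map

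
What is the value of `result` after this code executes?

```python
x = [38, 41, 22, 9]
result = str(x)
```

x = [38, 41, 22, 9]; result = '[38, 41, 22, 9]'

'[38, 41, 22, 9]'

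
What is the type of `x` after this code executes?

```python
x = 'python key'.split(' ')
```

str.split() returns list

list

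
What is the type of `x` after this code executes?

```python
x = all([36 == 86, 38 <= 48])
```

all() returns bool

bool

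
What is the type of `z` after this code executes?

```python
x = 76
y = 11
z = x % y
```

int % int = int

int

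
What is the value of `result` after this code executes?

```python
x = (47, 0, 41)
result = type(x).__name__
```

x is tuple; result = 'tuple'

'tuple'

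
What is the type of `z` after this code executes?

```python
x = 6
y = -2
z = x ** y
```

int ** negative = float

float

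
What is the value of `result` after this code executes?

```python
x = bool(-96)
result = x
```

x = True; result = True

True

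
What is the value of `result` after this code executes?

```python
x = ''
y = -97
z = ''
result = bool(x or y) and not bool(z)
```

x = ''; y = -97; z = ''; result = True

True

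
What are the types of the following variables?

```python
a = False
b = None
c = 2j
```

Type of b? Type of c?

b is assigned None, whose type is NoneType; c is assigned 2j, an imaginary literal (j suffix), which has type complex

NoneType, complex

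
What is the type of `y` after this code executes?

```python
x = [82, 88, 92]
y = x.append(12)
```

list.append() returns None (mutates in place)

NoneType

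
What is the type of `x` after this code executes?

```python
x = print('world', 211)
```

print() returns None

NoneType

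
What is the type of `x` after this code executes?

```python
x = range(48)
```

range() returns a range object

range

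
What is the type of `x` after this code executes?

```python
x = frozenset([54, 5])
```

frozenset() returns frozenset

frozenset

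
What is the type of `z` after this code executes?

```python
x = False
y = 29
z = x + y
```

bool + int = int (bool is subclass of int)

int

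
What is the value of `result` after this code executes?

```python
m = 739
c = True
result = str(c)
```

m = 739; c = True; result = 'True'

'True'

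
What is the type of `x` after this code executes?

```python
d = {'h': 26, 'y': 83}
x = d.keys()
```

.keys() returns dict_keys view

dict_keys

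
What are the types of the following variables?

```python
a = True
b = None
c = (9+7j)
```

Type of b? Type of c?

b is assigned None, whose type is NoneType; c is assigned (9+7j), an int plus an imaginary literal (j suffix), which evaluates to complex

NoneType, complex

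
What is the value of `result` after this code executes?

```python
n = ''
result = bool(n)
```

n = ''; result = False

False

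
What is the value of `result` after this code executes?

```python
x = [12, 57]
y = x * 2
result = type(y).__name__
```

x is list; y is list; result = 'list'

'list'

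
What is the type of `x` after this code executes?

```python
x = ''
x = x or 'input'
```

'or' returns first truthy value (str)

str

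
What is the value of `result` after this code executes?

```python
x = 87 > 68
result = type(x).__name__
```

x is bool; result = 'bool'

'bool'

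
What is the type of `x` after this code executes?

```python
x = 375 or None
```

'or' returns first truthy value

int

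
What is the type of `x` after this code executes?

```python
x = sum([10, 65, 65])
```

sum() of ints returns int

int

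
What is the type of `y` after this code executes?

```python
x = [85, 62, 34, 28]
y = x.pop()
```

list.pop() returns the popped element

int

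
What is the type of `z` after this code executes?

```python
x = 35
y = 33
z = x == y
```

Equality comparison returns bool

bool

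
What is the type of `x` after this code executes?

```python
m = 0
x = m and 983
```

'and' returns first falsy value (0 is int)

int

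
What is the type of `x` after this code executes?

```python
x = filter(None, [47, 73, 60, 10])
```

filter() returns a filter object

filter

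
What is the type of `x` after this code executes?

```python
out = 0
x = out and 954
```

'and' returns first falsy value (0 is int)

int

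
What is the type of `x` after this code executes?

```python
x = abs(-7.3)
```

abs() of float returns float

float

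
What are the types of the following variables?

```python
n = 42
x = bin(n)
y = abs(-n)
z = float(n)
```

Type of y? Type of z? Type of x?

abs() of int returns int; float() returns float; bin() returns str

int, float, str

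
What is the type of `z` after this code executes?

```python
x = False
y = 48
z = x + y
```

bool + int = int (bool is subclass of int)

int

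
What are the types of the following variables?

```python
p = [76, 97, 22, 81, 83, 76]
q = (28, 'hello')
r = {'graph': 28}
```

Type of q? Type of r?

q is assigned a tuple (parenthesized, comma-separated values); r is assigned a dict literal ({key: value})

tuple, dict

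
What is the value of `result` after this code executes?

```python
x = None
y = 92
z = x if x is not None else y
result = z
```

x = None; y = 92; z = 92; result = 92

92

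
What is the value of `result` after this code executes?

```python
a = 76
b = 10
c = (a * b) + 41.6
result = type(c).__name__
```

a is int; b is int; c is float; result = 'float'

'float'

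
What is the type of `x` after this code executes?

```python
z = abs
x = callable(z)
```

callable() returns bool

bool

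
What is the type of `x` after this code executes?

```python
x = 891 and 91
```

'and' with truthy values returns last operand (int)

int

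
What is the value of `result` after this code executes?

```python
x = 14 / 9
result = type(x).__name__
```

x is float; result = 'float'

'float'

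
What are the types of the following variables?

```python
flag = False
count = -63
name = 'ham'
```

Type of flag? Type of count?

flag is assigned the constant False, which has type bool; count is assigned a bare integer (no decimal point), so it is an int

bool, int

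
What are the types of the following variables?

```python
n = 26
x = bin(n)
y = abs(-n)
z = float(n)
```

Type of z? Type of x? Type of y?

float() returns float; bin() returns str; abs() of int returns int

float, str, int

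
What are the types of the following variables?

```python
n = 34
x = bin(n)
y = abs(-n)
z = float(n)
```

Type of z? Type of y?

float() returns float; abs() of int returns int

float, int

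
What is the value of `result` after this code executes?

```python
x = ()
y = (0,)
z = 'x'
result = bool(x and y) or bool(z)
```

x = (); y = (0,); z = 'x'; result = True

True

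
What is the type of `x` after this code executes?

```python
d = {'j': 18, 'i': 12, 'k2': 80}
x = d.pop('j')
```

dict.pop() returns the value

int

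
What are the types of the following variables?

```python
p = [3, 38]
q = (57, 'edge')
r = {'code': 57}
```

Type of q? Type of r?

q is assigned a tuple (parenthesized, comma-separated values); r is assigned a dict literal ({key: value})

tuple, dict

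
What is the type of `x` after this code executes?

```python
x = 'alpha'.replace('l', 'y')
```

str.replace() returns str

str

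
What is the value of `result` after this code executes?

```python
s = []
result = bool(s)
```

s = []; result = False

False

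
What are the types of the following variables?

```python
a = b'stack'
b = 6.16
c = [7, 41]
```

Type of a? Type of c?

a is assigned a bytes literal (b'...' prefix); c is assigned a list literal (square brackets)

bytes, list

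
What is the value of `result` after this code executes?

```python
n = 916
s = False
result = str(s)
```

n = 916; s = False; result = 'False'

'False'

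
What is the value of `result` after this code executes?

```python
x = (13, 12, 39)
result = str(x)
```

x = (13, 12, 39); result = '(13, 12, 39)'

'(13, 12, 39)'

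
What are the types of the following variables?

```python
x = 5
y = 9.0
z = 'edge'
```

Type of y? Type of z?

y is assigned a number with a decimal point, so it is a float; z is assigned a quoted string literal, so it is a str

float, str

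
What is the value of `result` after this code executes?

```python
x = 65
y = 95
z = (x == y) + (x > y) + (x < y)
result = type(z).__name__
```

x is int; y is int; z is int; result = 'int'

'int'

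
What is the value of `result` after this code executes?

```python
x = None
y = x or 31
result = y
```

x = None; y = 31; result = 31

31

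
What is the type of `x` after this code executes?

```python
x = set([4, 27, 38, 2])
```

set() constructor returns set

set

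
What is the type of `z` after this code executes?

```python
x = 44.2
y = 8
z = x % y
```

float % int = float

float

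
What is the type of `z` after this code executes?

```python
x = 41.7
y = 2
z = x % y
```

float % int = float

float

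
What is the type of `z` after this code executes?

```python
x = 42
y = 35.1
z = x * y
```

int * float = float

float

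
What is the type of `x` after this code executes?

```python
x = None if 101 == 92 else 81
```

101 == 92 is False, so the else branch is taken

int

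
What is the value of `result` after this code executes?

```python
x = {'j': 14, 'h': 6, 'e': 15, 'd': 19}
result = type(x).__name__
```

x is dict; result = 'dict'

'dict'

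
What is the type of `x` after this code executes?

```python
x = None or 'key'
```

'or' with None returns the other truthy value (str)

str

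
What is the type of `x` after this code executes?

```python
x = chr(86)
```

chr() returns str (single char)

str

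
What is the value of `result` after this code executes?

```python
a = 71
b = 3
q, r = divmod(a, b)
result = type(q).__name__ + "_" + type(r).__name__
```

a is int; b is int; q is int; r is int; result = 'int_int'

'int_int'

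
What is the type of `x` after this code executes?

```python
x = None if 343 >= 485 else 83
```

343 >= 485 is False, so the else branch is taken

int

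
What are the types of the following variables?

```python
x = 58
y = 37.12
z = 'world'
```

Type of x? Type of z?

x is assigned a bare integer (no decimal point), so it is an int; z is assigned a quoted string literal, so it is a str

int, str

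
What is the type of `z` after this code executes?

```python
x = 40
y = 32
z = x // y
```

int // int = int

int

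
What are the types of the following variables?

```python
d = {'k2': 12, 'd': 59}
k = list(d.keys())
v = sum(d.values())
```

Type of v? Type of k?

sum of ints is int; list() converts to list

int, list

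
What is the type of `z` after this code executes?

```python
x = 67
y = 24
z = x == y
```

Comparison returns bool

bool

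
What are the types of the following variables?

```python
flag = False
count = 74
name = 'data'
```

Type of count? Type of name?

count is assigned a bare integer (no decimal point), so it is an int; name is assigned a quoted string literal, so it is a str

int, str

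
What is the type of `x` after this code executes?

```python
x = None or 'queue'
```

'or' with None returns the other truthy value (str)

str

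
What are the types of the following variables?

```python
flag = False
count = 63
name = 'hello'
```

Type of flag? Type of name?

flag is assigned the constant False, which has type bool; name is assigned a quoted string literal, so it is a str

bool, str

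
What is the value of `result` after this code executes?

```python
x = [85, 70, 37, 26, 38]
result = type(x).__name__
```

x is list; result = 'list'

'list'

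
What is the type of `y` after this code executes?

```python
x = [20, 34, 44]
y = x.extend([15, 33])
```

list.extend() returns None

NoneType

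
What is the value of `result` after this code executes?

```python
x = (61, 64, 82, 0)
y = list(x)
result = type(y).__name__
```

x is tuple; y is list; result = 'list'

'list'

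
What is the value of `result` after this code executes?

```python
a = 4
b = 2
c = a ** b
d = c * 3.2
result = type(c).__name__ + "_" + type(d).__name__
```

a is int; b is int; c is int; d is float; result = 'int_float'

'int_float'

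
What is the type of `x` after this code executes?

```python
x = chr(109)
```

chr() returns str (single char)

str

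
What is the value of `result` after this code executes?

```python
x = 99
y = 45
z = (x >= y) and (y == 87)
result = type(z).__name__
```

x is int; y is int; z is bool; result = 'bool'

'bool'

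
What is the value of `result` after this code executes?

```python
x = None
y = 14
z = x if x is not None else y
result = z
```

x = None; y = 14; z = 14; result = 14

14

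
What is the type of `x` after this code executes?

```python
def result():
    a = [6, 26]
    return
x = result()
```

Bare return returns None

NoneType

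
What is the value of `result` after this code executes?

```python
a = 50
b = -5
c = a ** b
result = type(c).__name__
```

a is int; b is int; c is float; result = 'float'

'float'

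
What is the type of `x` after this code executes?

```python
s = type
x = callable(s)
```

callable() returns bool

bool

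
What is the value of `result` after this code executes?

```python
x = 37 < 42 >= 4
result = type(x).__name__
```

x is bool; result = 'bool'

'bool'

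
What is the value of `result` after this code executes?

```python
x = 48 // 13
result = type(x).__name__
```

x is int; result = 'int'

'int'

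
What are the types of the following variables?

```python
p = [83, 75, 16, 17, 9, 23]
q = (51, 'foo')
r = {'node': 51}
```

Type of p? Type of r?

p is assigned a list literal (square brackets); r is assigned a dict literal ({key: value})

list, dict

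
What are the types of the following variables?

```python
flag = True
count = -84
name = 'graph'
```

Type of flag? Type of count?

flag is assigned the constant True, which has type bool; count is assigned a bare integer (no decimal point), so it is an int

bool, int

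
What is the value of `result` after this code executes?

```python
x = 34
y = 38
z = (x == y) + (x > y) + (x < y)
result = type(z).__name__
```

x is int; y is int; z is int; result = 'int'

'int'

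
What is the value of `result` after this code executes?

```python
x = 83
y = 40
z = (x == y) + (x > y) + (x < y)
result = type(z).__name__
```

x is int; y is int; z is int; result = 'int'

'int'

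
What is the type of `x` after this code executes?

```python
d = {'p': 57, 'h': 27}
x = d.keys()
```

.keys() returns dict_keys view

dict_keys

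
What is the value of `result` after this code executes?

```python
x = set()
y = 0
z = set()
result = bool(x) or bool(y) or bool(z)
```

x = set(); y = 0; z = set(); result = False

False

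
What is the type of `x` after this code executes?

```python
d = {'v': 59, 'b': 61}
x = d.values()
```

.values() returns dict_values view

dict_values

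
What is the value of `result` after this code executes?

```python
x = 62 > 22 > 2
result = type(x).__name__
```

x is bool; result = 'bool'

'bool'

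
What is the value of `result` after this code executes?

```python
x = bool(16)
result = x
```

x = True; result = True

True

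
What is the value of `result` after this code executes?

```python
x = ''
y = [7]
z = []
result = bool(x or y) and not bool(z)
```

x = ''; y = [7]; z = []; result = True

True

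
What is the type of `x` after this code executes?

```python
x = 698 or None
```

'or' returns first truthy value

int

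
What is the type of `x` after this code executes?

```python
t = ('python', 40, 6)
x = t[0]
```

Index 0 of tuple is a str literal

str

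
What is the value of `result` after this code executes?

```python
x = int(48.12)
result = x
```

x = 48; result = 48

48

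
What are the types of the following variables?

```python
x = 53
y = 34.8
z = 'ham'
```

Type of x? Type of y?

x is assigned a bare integer (no decimal point), so it is an int; y is assigned a number with a decimal point, so it is a float

int, float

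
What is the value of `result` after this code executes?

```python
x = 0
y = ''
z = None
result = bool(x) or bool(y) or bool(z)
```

x = 0; y = ''; z = None; result = False

False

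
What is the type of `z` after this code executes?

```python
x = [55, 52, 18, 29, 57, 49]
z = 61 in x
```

'in' operator returns bool

bool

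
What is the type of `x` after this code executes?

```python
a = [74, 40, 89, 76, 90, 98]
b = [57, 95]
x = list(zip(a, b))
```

list(zip()) returns a list of tuples

list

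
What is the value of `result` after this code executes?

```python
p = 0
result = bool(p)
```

p = 0; result = False

False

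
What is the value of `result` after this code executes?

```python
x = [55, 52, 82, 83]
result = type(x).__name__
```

x is list; result = 'list'

'list'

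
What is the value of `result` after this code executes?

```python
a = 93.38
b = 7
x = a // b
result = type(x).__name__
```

a is float; b is int; x is float; result = 'float'

'float'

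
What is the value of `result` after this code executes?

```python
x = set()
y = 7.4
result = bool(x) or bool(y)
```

x = set(); y = 7.4; result = True

True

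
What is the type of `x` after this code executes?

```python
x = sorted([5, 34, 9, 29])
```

sorted() always returns list

list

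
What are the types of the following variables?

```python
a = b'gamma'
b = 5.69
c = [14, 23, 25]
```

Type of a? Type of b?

a is assigned a bytes literal (b'...' prefix); b is assigned a number with a decimal point, so it is a float

bytes, float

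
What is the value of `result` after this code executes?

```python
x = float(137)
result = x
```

x = 137.0; result = 137.0

137.0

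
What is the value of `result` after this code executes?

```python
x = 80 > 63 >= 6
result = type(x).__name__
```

x is bool; result = 'bool'

'bool'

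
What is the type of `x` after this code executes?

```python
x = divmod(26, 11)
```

divmod() returns tuple of (quotient, remainder)

tuple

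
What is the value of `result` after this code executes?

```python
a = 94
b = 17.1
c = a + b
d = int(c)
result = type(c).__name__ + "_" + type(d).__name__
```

a is int; b is float; c is float; d is int; result = 'float_int'

'float_int'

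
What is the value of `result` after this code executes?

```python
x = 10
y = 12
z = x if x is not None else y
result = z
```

x = 10; y = 12; z = 10; result = 10

10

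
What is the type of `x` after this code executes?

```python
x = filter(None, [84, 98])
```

filter() returns a filter object

filter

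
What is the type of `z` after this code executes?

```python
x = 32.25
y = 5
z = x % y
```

float % int = float

float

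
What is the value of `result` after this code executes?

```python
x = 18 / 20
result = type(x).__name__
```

x is float; result = 'float'

'float'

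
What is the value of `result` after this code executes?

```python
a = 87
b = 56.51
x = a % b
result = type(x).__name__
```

a is int; b is float; x is float; result = 'float'

'float'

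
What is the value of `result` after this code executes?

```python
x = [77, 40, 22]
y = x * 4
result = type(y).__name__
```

x is list; y is list; result = 'list'

'list'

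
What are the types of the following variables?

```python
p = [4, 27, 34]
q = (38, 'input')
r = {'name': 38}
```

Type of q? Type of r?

q is assigned a tuple (parenthesized, comma-separated values); r is assigned a dict literal ({key: value})

tuple, dict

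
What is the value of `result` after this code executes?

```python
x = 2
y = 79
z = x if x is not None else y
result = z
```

x = 2; y = 79; z = 2; result = 2

2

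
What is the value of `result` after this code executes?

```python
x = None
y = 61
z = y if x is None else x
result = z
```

x = None; y = 61; z = 61; result = 61

61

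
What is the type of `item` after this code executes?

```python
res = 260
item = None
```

None has type NoneType

NoneType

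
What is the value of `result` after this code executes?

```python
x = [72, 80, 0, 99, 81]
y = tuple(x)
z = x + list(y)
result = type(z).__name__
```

x is list; y is tuple; z is list; result = 'list'

'list'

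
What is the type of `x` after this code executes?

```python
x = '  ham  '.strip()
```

str.strip() returns str

str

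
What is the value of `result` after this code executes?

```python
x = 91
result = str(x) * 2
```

x = 91; result = '9191'

'9191'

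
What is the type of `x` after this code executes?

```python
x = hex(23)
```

hex() returns str representation

str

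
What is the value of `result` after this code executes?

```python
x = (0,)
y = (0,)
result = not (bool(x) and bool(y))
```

x = (0,); y = (0,); result = False

False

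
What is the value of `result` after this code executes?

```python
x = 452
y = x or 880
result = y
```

x = 452; y = 452; result = 452

452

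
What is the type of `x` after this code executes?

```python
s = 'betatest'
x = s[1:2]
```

Slicing a str returns str

str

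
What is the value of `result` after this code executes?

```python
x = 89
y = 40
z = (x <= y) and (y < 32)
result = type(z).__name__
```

x is int; y is int; z is bool; result = 'bool'

'bool'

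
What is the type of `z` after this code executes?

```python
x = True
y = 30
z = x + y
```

bool + int = int (bool is subclass of int)

int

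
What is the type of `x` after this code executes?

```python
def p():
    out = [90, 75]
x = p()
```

Function without return returns None

NoneType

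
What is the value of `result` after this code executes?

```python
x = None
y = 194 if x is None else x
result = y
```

x = None; y = 194; result = 194

194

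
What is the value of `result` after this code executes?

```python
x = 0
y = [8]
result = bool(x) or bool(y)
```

x = 0; y = [8]; result = True

True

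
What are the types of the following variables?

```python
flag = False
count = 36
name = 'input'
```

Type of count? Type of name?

count is assigned a bare integer (no decimal point), so it is an int; name is assigned a quoted string literal, so it is a str

int, str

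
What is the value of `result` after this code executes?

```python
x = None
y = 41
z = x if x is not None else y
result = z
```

x = None; y = 41; z = 41; result = 41

41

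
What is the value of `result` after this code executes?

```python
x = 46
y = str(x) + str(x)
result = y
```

x = 46; y = '4646'; result = '4646'

'4646'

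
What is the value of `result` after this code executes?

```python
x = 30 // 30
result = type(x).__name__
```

x is int; result = 'int'

'int'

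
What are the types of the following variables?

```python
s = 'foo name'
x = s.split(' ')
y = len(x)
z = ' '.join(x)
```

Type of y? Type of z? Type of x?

len() returns int; str.join() returns str; str.split() returns list

int, str, list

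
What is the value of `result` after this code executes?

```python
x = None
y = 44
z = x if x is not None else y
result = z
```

x = None; y = 44; z = 44; result = 44

44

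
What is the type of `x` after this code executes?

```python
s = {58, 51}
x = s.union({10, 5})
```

set.union() returns a new set

set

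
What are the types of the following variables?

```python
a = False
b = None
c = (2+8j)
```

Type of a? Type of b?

a is assigned the constant False, which has type bool; b is assigned None, whose type is NoneType

bool, NoneType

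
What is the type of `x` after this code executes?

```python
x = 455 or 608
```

'or' returns first truthy value (int)

int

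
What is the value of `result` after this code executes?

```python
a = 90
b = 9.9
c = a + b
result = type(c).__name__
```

a is int; b is float; c is float; result = 'float'

'float'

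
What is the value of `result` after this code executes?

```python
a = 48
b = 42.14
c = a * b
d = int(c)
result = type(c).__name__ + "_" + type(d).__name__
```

a is int; b is float; c is float; d is int; result = 'float_int'

'float_int'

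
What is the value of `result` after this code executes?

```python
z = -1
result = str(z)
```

z = -1; result = '-1'

'-1'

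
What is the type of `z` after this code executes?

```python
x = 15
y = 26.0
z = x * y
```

int * float = float

float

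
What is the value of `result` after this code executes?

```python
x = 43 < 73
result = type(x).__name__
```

x is bool; result = 'bool'

'bool'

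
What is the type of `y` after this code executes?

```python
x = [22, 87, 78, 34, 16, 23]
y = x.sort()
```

list.sort() returns None (mutates in place)

NoneType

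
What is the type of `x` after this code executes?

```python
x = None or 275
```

'or' with None returns the other truthy value

int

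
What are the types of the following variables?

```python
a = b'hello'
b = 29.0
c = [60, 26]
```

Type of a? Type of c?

a is assigned a bytes literal (b'...' prefix); c is assigned a list literal (square brackets)

bytes, list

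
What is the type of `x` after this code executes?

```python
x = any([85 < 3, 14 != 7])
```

any() returns bool

bool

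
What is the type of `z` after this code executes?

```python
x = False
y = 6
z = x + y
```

bool + int = int (bool is subclass of int)

int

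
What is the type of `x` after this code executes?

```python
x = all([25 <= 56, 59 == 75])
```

all() returns bool

bool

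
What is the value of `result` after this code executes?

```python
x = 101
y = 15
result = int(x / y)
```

x = 101; y = 15; result = 6

6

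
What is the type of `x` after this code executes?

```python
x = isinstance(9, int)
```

isinstance() returns bool

bool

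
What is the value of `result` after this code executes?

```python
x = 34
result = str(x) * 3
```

x = 34; result = '343434'

'343434'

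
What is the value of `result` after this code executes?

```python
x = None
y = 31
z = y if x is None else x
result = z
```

x = None; y = 31; z = 31; result = 31

31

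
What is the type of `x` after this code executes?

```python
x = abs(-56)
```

abs() of int returns int

int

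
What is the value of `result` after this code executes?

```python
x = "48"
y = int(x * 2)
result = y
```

x = '48'; y = 4848; result = 4848

4848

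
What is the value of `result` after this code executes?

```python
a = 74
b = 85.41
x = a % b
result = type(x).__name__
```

a is int; b is float; x is float; result = 'float'

'float'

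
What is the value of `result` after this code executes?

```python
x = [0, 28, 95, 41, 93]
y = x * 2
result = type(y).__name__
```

x is list; y is list; result = 'list'

'list'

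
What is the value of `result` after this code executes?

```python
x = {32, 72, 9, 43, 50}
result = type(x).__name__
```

x is set; result = 'set'

'set'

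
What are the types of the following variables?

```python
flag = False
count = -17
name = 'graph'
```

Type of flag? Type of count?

flag is assigned the constant False, which has type bool; count is assigned a bare integer (no decimal point), so it is an int

bool, int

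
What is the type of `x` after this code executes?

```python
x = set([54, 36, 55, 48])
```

set() constructor returns set

set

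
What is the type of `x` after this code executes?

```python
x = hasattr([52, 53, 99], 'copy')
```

hasattr() returns bool

bool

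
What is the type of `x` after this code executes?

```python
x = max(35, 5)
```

max() of ints returns int

int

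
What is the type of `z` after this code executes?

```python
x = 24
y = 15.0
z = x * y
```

int * float = float

float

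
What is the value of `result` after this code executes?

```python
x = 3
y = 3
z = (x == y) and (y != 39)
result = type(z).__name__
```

x is int; y is int; z is bool; result = 'bool'

'bool'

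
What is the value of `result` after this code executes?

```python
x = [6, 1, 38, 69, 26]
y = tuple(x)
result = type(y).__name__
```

x is list; y is tuple; result = 'tuple'

'tuple'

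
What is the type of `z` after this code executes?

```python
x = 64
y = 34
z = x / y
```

int / int = float

float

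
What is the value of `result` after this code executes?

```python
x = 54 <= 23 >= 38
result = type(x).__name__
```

x is bool; result = 'bool'

'bool'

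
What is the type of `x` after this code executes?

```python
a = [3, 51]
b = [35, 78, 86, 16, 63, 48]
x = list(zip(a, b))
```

list(zip()) returns a list of tuples

list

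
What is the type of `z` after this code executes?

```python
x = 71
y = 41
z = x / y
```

int / int = float

float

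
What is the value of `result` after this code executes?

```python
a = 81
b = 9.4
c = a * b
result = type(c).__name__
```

a is int; b is float; c is float; result = 'float'

'float'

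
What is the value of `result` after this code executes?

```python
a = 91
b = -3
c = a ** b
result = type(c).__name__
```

a is int; b is int; c is float; result = 'float'

'float'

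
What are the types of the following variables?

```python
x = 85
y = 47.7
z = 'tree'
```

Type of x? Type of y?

x is assigned a bare integer (no decimal point), so it is an int; y is assigned a number with a decimal point, so it is a float

int, float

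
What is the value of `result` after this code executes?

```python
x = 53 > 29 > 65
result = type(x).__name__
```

x is bool; result = 'bool'

'bool'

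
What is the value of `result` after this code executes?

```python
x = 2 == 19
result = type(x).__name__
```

x is bool; result = 'bool'

'bool'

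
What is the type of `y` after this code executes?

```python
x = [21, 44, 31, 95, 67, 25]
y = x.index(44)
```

list.index() returns int

int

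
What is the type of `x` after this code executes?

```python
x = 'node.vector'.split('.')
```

str.split() returns list

list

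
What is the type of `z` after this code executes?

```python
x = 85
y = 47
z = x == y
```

Equality comparison returns bool

bool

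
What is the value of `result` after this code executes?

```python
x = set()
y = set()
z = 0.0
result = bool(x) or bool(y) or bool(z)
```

x = set(); y = set(); z = 0.0; result = False

False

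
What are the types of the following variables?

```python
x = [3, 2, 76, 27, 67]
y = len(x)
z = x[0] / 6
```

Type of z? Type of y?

int / int = float; len() returns int

float, int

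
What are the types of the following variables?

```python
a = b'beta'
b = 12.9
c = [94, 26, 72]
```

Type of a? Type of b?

a is assigned a bytes literal (b'...' prefix); b is assigned a number with a decimal point, so it is a float

bytes, float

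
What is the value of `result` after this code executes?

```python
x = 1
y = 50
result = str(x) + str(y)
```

x = 1; y = 50; result = '150'

'150'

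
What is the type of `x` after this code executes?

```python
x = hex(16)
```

hex() returns str representation

str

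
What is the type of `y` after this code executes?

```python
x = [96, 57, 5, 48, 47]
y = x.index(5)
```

list.index() returns int

int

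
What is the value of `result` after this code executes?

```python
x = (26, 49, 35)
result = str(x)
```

x = (26, 49, 35); result = '(26, 49, 35)'

'(26, 49, 35)'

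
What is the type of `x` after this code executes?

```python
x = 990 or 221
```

'or' returns first truthy value (int)

int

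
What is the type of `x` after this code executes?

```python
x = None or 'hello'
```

'or' with None returns the other truthy value (str)

str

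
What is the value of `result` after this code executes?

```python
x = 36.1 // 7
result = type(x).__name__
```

x is float; result = 'float'

'float'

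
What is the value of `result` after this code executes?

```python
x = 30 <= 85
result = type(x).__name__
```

x is bool; result = 'bool'

'bool'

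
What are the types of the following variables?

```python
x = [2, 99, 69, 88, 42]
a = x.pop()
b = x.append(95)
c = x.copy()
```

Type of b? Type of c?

append() returns None; copy() returns list

NoneType, list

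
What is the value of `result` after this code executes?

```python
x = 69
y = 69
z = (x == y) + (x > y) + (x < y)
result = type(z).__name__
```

x is int; y is int; z is int; result = 'int'

'int'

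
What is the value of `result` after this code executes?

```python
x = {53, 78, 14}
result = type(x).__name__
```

x is set; result = 'set'

'set'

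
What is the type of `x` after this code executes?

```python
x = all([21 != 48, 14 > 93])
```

all() returns bool

bool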